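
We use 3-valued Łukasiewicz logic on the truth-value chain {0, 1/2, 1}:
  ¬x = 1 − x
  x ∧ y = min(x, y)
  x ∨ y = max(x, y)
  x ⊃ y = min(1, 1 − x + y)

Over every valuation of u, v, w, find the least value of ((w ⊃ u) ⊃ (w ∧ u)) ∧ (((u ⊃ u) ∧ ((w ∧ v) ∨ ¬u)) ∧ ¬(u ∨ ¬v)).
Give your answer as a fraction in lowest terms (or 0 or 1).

Take u = 0, v = 0, w = 0:
w ⊃ u = 0 ⊃ 0 = 1
w ∧ u = 0 ∧ 0 = 0
(w ⊃ u) ⊃ (w ∧ u) = 1 ⊃ 0 = 0
u ⊃ u = 0 ⊃ 0 = 1
w ∧ v = 0 ∧ 0 = 0
¬u = ¬0 = 1
(w ∧ v) ∨ ¬u = 0 ∨ 1 = 1
(u ⊃ u) ∧ ((w ∧ v) ∨ ¬u) = 1 ∧ 1 = 1
¬v = ¬0 = 1
u ∨ ¬v = 0 ∨ 1 = 1
¬(u ∨ ¬v) = ¬1 = 0
((u ⊃ u) ∧ ((w ∧ v) ∨ ¬u)) ∧ ¬(u ∨ ¬v) = 1 ∧ 0 = 0
((w ⊃ u) ⊃ (w ∧ u)) ∧ (((u ⊃ u) ∧ ((w ∧ v) ∨ ¬u)) ∧ ¬(u ∨ ¬v)) = 0 ∧ 0 = 0
No assignment yields a value below 0, so this is the minimum.

0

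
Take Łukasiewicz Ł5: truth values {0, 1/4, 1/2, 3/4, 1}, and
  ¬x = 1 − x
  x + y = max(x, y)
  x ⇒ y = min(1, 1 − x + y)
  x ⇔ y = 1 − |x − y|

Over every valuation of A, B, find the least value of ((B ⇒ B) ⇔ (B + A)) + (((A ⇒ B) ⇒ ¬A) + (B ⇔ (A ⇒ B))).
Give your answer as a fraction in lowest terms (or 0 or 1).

Take A = 1/2, B = 1/2:
B ⇒ B = 1/2 ⇒ 1/2 = 1
B + A = 1/2 + 1/2 = 1/2
(B ⇒ B) ⇔ (B + A) = 1 ⇔ 1/2 = 1/2
A ⇒ B = 1/2 ⇒ 1/2 = 1
¬A = ¬1/2 = 1/2
(A ⇒ B) ⇒ ¬A = 1 ⇒ 1/2 = 1/2
A ⇒ B = 1/2 ⇒ 1/2 = 1
B ⇔ (A ⇒ B) = 1/2 ⇔ 1 = 1/2
((A ⇒ B) ⇒ ¬A) + (B ⇔ (A ⇒ B)) = 1/2 + 1/2 = 1/2
((B ⇒ B) ⇔ (B + A)) + (((A ⇒ B) ⇒ ¬A) + (B ⇔ (A ⇒ B))) = 1/2 + 1/2 = 1/2
No assignment yields a value below 1/2, so this is the minimum.

1/2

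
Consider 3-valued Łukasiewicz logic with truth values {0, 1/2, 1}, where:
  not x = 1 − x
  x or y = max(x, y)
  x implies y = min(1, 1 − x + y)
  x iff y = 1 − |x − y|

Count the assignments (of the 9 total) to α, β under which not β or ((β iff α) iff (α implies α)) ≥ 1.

α = 0, β = 0 ↦ 1  ≥
α = 0, β = 1/2 ↦ 1/2  <
α = 0, β = 1 ↦ 0  <
α = 1/2, β = 0 ↦ 1  ≥
α = 1/2, β = 1/2 ↦ 1  ≥
α = 1/2, β = 1 ↦ 1/2  <
α = 1, β = 0 ↦ 1  ≥
α = 1, β = 1/2 ↦ 1/2  <
α = 1, β = 1 ↦ 1  ≥
So 5 of the 9 assignments meet the threshold.

5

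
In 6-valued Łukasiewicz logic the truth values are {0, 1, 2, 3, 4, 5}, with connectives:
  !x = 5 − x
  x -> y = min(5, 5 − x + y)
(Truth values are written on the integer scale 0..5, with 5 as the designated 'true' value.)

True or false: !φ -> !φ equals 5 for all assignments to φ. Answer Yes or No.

Yes

φ = 0 ↦ 5
φ = 1 ↦ 5
φ = 2 ↦ 5
φ = 3 ↦ 5
φ = 4 ↦ 5
φ = 5 ↦ 5
Every assignment gives a value ≥ 5.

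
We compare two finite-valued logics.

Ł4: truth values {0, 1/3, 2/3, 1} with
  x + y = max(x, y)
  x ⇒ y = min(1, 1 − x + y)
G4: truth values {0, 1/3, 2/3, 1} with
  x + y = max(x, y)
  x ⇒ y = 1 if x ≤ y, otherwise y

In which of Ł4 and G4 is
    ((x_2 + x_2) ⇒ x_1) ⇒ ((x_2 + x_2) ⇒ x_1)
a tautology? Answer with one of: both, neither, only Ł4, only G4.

In Ł4: every assignment gives 1 — tautology.
In G4: every assignment gives 1 — tautology.

both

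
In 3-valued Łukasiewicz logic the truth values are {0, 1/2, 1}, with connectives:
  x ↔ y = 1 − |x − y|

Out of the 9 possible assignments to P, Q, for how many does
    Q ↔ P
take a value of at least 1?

P = 0, Q = 0 ↦ 1  ≥
P = 0, Q = 1/2 ↦ 1/2  <
P = 0, Q = 1 ↦ 0  <
P = 1/2, Q = 0 ↦ 1/2  <
P = 1/2, Q = 1/2 ↦ 1  ≥
P = 1/2, Q = 1 ↦ 1/2  <
P = 1, Q = 0 ↦ 0  <
P = 1, Q = 1/2 ↦ 1/2  <
P = 1, Q = 1 ↦ 1  ≥
So 3 of the 9 assignments meet the threshold.

3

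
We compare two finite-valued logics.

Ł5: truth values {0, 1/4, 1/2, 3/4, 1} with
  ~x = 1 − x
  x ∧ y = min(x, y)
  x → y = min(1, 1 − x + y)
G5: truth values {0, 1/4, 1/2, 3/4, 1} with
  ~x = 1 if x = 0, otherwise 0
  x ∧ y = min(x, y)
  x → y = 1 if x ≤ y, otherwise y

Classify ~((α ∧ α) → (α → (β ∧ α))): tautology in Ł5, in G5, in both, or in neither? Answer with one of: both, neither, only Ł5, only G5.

neither

In Ł5: at α = 0, β = 0 the value is 0 — not a tautology.
In G5: at α = 0, β = 0 the value is 0 — not a tautology.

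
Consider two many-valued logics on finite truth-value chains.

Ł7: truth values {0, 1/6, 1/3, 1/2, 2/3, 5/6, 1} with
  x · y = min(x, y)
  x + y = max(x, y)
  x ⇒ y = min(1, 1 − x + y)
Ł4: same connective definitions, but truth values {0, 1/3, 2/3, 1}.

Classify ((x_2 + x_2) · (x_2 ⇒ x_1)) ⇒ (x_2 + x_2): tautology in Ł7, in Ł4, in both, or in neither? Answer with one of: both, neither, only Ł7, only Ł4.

both

In Ł7: every assignment gives 1 — tautology.
In Ł4: every assignment gives 1 — tautology.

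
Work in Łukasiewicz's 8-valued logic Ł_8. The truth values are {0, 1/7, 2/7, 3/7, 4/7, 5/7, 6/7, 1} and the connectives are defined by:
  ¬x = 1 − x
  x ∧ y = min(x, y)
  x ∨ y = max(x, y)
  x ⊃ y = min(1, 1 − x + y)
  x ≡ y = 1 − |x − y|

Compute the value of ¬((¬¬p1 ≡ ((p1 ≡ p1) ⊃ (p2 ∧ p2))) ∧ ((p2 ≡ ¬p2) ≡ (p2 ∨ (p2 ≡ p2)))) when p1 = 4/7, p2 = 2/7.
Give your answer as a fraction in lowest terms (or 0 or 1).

3/7

¬p1 = ¬4/7 = 3/7
¬¬p1 = ¬3/7 = 4/7
p1 ≡ p1 = 4/7 ≡ 4/7 = 1
p2 ∧ p2 = 2/7 ∧ 2/7 = 2/7
(p1 ≡ p1) ⊃ (p2 ∧ p2) = 1 ⊃ 2/7 = 2/7
¬¬p1 ≡ ((p1 ≡ p1) ⊃ (p2 ∧ p2)) = 4/7 ≡ 2/7 = 5/7
¬p2 = ¬2/7 = 5/7
p2 ≡ ¬p2 = 2/7 ≡ 5/7 = 4/7
p2 ≡ p2 = 2/7 ≡ 2/7 = 1
p2 ∨ (p2 ≡ p2) = 2/7 ∨ 1 = 1
(p2 ≡ ¬p2) ≡ (p2 ∨ (p2 ≡ p2)) = 4/7 ≡ 1 = 4/7
(¬¬p1 ≡ ((p1 ≡ p1) ⊃ (p2 ∧ p2))) ∧ ((p2 ≡ ¬p2) ≡ (p2 ∨ (p2 ≡ p2))) = 5/7 ∧ 4/7 = 4/7
¬((¬¬p1 ≡ ((p1 ≡ p1) ⊃ (p2 ∧ p2))) ∧ ((p2 ≡ ¬p2) ≡ (p2 ∨ (p2 ≡ p2)))) = ¬4/7 = 3/7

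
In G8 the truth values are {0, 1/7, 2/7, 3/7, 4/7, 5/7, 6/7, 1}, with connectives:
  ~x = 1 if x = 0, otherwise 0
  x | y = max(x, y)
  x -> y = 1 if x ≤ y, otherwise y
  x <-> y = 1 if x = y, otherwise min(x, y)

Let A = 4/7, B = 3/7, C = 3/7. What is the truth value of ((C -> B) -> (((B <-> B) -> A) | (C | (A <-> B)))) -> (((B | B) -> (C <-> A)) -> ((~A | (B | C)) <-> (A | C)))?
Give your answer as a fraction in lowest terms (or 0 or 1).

C -> B = 3/7 -> 3/7 = 1
B <-> B = 3/7 <-> 3/7 = 1
(B <-> B) -> A = 1 -> 4/7 = 4/7
A <-> B = 4/7 <-> 3/7 = 3/7
C | (A <-> B) = 3/7 | 3/7 = 3/7
((B <-> B) -> A) | (C | (A <-> B)) = 4/7 | 3/7 = 4/7
(C -> B) -> (((B <-> B) -> A) | (C | (A <-> B))) = 1 -> 4/7 = 4/7
B | B = 3/7 | 3/7 = 3/7
C <-> A = 3/7 <-> 4/7 = 3/7
(B | B) -> (C <-> A) = 3/7 -> 3/7 = 1
~A = ~4/7 = 0
B | C = 3/7 | 3/7 = 3/7
~A | (B | C) = 0 | 3/7 = 3/7
A | C = 4/7 | 3/7 = 4/7
(~A | (B | C)) <-> (A | C) = 3/7 <-> 4/7 = 3/7
((B | B) -> (C <-> A)) -> ((~A | (B | C)) <-> (A | C)) = 1 -> 3/7 = 3/7
((C -> B) -> (((B <-> B) -> A) | (C | (A <-> B)))) -> (((B | B) -> (C <-> A)) -> ((~A | (B | C)) <-> (A | C))) = 4/7 -> 3/7 = 3/7

3/7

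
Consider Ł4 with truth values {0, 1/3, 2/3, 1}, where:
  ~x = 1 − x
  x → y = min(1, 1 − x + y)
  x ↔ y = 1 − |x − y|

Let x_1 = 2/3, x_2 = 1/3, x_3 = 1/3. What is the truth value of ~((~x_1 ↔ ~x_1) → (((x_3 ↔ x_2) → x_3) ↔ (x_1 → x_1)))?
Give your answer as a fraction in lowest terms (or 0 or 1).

2/3

~x_1 = ~2/3 = 1/3
~x_1 = ~2/3 = 1/3
~x_1 ↔ ~x_1 = 1/3 ↔ 1/3 = 1
x_3 ↔ x_2 = 1/3 ↔ 1/3 = 1
(x_3 ↔ x_2) → x_3 = 1 → 1/3 = 1/3
x_1 → x_1 = 2/3 → 2/3 = 1
((x_3 ↔ x_2) → x_3) ↔ (x_1 → x_1) = 1/3 ↔ 1 = 1/3
(~x_1 ↔ ~x_1) → (((x_3 ↔ x_2) → x_3) ↔ (x_1 → x_1)) = 1 → 1/3 = 1/3
~((~x_1 ↔ ~x_1) → (((x_3 ↔ x_2) → x_3) ↔ (x_1 → x_1))) = ~1/3 = 2/3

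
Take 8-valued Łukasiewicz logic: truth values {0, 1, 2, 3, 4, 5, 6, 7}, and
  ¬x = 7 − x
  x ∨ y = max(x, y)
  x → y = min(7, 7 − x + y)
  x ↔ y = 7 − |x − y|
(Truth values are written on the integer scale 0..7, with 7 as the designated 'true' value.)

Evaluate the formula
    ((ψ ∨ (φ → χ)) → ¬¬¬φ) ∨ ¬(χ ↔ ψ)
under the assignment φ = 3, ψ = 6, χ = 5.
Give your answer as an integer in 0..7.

4

φ → χ = 3 → 5 = 7
ψ ∨ (φ → χ) = 6 ∨ 7 = 7
¬φ = ¬3 = 4
¬¬φ = ¬4 = 3
¬¬¬φ = ¬3 = 4
(ψ ∨ (φ → χ)) → ¬¬¬φ = 7 → 4 = 4
χ ↔ ψ = 5 ↔ 6 = 6
¬(χ ↔ ψ) = ¬6 = 1
((ψ ∨ (φ → χ)) → ¬¬¬φ) ∨ ¬(χ ↔ ψ) = 4 ∨ 1 = 4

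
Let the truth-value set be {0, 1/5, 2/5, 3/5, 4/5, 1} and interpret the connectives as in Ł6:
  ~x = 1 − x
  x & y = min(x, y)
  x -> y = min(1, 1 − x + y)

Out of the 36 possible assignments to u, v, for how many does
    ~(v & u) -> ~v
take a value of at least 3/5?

30

value 1: 21 assignments (counts)
value 4/5: 5 assignments (counts)
value 3/5: 4 assignments (counts)
value 2/5: 3 assignments
value 1/5: 2 assignments
value 0: 1 assignment
So 30 of the 36 assignments meet the threshold.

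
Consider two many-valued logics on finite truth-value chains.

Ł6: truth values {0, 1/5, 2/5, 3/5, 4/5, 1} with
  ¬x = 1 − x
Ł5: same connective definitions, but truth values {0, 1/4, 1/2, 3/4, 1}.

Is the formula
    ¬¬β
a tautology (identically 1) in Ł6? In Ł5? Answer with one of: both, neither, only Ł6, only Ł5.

neither

In Ł6: at β = 0 the value is 0 — not a tautology.
In Ł5: at β = 0 the value is 0 — not a tautology.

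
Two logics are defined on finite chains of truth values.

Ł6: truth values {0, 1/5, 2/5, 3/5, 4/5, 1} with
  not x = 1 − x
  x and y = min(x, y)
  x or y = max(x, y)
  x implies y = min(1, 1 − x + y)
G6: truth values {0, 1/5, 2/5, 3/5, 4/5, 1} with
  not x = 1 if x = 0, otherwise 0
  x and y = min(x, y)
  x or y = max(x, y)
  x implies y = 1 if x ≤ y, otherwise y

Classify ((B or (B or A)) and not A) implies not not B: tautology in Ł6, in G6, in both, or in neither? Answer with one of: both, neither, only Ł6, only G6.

only G6

In Ł6: at A = 1/5, B = 0 the value is 4/5 — not a tautology.
In G6: every assignment gives 1 — tautology.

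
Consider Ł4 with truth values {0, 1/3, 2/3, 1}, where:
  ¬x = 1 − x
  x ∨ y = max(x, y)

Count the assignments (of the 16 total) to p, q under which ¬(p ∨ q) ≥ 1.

p = 0, q = 0 ↦ 1  ≥
p = 0, q = 1/3 ↦ 2/3  <
p = 0, q = 2/3 ↦ 1/3  <
p = 0, q = 1 ↦ 0  <
p = 1/3, q = 0 ↦ 2/3  <
p = 1/3, q = 1/3 ↦ 2/3  <
p = 1/3, q = 2/3 ↦ 1/3  <
p = 1/3, q = 1 ↦ 0  <
p = 2/3, q = 0 ↦ 1/3  <
p = 2/3, q = 1/3 ↦ 1/3  <
p = 2/3, q = 2/3 ↦ 1/3  <
p = 2/3, q = 1 ↦ 0  <
p = 1, q = 0 ↦ 0  <
p = 1, q = 1/3 ↦ 0  <
p = 1, q = 2/3 ↦ 0  <
p = 1, q = 1 ↦ 0  <
So 1 of the 16 assignments meets the threshold.

1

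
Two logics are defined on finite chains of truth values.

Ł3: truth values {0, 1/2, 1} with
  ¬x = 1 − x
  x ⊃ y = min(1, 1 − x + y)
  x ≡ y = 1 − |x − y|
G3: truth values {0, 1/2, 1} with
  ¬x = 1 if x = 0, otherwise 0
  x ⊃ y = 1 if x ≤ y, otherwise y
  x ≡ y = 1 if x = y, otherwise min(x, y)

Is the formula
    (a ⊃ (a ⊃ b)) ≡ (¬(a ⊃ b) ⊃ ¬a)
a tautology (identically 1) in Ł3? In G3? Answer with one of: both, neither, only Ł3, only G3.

In Ł3: every assignment gives 1 — tautology.
In G3: at a = 1, b = 1/2 the value is 1/2 — not a tautology.

only Ł3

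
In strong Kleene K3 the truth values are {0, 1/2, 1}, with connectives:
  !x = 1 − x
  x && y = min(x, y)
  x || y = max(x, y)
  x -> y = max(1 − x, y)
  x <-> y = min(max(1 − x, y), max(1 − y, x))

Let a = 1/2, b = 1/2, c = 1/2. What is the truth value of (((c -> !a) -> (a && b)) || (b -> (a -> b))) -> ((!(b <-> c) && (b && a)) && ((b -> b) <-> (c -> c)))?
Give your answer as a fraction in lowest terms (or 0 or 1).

1/2

!a = !1/2 = 1/2
c -> !a = 1/2 -> 1/2 = 1/2
a && b = 1/2 && 1/2 = 1/2
(c -> !a) -> (a && b) = 1/2 -> 1/2 = 1/2
a -> b = 1/2 -> 1/2 = 1/2
b -> (a -> b) = 1/2 -> 1/2 = 1/2
((c -> !a) -> (a && b)) || (b -> (a -> b)) = 1/2 || 1/2 = 1/2
b <-> c = 1/2 <-> 1/2 = 1/2
!(b <-> c) = !1/2 = 1/2
b && a = 1/2 && 1/2 = 1/2
!(b <-> c) && (b && a) = 1/2 && 1/2 = 1/2
b -> b = 1/2 -> 1/2 = 1/2
c -> c = 1/2 -> 1/2 = 1/2
(b -> b) <-> (c -> c) = 1/2 <-> 1/2 = 1/2
(!(b <-> c) && (b && a)) && ((b -> b) <-> (c -> c)) = 1/2 && 1/2 = 1/2
(((c -> !a) -> (a && b)) || (b -> (a -> b))) -> ((!(b <-> c) && (b && a)) && ((b -> b) <-> (c -> c))) = 1/2 -> 1/2 = 1/2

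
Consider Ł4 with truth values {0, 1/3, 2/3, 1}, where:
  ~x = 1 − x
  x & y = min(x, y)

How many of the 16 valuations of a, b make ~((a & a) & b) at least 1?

7

a = 0, b = 0 ↦ 1  ≥
a = 0, b = 1/3 ↦ 1  ≥
a = 0, b = 2/3 ↦ 1  ≥
a = 0, b = 1 ↦ 1  ≥
a = 1/3, b = 0 ↦ 1  ≥
a = 1/3, b = 1/3 ↦ 2/3  <
a = 1/3, b = 2/3 ↦ 2/3  <
a = 1/3, b = 1 ↦ 2/3  <
a = 2/3, b = 0 ↦ 1  ≥
a = 2/3, b = 1/3 ↦ 2/3  <
a = 2/3, b = 2/3 ↦ 1/3  <
a = 2/3, b = 1 ↦ 1/3  <
a = 1, b = 0 ↦ 1  ≥
a = 1, b = 1/3 ↦ 2/3  <
a = 1, b = 2/3 ↦ 1/3  <
a = 1, b = 1 ↦ 0  <
So 7 of the 16 assignments meet the threshold.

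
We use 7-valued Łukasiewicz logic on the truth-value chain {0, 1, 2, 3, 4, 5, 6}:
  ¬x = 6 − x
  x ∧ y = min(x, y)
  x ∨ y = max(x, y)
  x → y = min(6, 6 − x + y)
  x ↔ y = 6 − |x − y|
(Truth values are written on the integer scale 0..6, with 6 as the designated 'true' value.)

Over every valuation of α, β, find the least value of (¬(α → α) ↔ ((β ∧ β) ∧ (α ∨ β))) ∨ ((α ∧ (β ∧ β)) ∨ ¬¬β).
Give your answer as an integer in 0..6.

Take α = 0, β = 3:
α → α = 0 → 0 = 6
¬(α → α) = ¬6 = 0
β ∧ β = 3 ∧ 3 = 3
α ∨ β = 0 ∨ 3 = 3
(β ∧ β) ∧ (α ∨ β) = 3 ∧ 3 = 3
¬(α → α) ↔ ((β ∧ β) ∧ (α ∨ β)) = 0 ↔ 3 = 3
β ∧ β = 3 ∧ 3 = 3
α ∧ (β ∧ β) = 0 ∧ 3 = 0
¬β = ¬3 = 3
¬¬β = ¬3 = 3
(α ∧ (β ∧ β)) ∨ ¬¬β = 0 ∨ 3 = 3
(¬(α → α) ↔ ((β ∧ β) ∧ (α ∨ β))) ∨ ((α ∧ (β ∧ β)) ∨ ¬¬β) = 3 ∨ 3 = 3
No assignment yields a value below 3, so this is the minimum.

3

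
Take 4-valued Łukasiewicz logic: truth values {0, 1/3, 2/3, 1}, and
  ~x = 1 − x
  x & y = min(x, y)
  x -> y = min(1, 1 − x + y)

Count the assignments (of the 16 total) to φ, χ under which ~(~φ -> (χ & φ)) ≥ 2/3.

5

φ = 0, χ = 0 ↦ 1  ≥
φ = 0, χ = 1/3 ↦ 1  ≥
φ = 0, χ = 2/3 ↦ 1  ≥
φ = 0, χ = 1 ↦ 1  ≥
φ = 1/3, χ = 0 ↦ 2/3  ≥
φ = 1/3, χ = 1/3 ↦ 1/3  <
φ = 1/3, χ = 2/3 ↦ 1/3  <
φ = 1/3, χ = 1 ↦ 1/3  <
φ = 2/3, χ = 0 ↦ 1/3  <
φ = 2/3, χ = 1/3 ↦ 0  <
φ = 2/3, χ = 2/3 ↦ 0  <
φ = 2/3, χ = 1 ↦ 0  <
φ = 1, χ = 0 ↦ 0  <
φ = 1, χ = 1/3 ↦ 0  <
φ = 1, χ = 2/3 ↦ 0  <
φ = 1, χ = 1 ↦ 0  <
So 5 of the 16 assignments meet the threshold.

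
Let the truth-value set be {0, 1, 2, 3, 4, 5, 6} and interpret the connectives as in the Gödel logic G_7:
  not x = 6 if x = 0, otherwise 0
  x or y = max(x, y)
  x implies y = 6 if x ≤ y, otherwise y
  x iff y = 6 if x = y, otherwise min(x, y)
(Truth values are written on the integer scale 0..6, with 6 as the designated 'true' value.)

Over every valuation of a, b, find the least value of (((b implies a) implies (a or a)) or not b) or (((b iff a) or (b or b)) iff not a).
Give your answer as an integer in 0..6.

Take a = 1, b = 1:
b implies a = 1 implies 1 = 6
a or a = 1 or 1 = 1
(b implies a) implies (a or a) = 6 implies 1 = 1
not b = not 1 = 0
((b implies a) implies (a or a)) or not b = 1 or 0 = 1
b iff a = 1 iff 1 = 6
b or b = 1 or 1 = 1
(b iff a) or (b or b) = 6 or 1 = 6
not a = not 1 = 0
((b iff a) or (b or b)) iff not a = 6 iff 0 = 0
(((b implies a) implies (a or a)) or not b) or (((b iff a) or (b or b)) iff not a) = 1 or 0 = 1
No assignment yields a value below 1, so this is the minimum.

1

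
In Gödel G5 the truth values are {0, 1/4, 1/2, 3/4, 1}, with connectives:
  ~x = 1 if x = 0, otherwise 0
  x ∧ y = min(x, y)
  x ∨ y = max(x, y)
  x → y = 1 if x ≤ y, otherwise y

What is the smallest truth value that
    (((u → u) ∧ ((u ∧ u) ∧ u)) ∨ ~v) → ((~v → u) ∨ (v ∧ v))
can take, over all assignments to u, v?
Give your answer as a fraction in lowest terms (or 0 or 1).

0

Take u = 0, v = 0:
u → u = 0 → 0 = 1
u ∧ u = 0 ∧ 0 = 0
(u ∧ u) ∧ u = 0 ∧ 0 = 0
(u → u) ∧ ((u ∧ u) ∧ u) = 1 ∧ 0 = 0
~v = ~0 = 1
((u → u) ∧ ((u ∧ u) ∧ u)) ∨ ~v = 0 ∨ 1 = 1
~v = ~0 = 1
~v → u = 1 → 0 = 0
v ∧ v = 0 ∧ 0 = 0
(~v → u) ∨ (v ∧ v) = 0 ∨ 0 = 0
(((u → u) ∧ ((u ∧ u) ∧ u)) ∨ ~v) → ((~v → u) ∨ (v ∧ v)) = 1 → 0 = 0
No assignment yields a value below 0, so this is the minimum.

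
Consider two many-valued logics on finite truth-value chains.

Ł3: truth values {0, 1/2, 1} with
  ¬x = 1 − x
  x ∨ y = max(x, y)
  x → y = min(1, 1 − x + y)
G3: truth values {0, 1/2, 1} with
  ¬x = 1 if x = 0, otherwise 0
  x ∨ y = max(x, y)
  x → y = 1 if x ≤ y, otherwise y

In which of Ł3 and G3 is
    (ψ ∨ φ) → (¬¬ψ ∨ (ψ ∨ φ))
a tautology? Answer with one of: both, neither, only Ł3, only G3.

both

In Ł3: every assignment gives 1 — tautology.
In G3: every assignment gives 1 — tautology.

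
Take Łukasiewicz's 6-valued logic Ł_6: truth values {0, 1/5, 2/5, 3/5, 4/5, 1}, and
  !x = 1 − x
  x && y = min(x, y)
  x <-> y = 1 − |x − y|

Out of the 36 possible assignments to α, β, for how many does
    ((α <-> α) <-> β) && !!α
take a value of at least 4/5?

value 1: 1 assignment (counts)
value 4/5: 3 assignments (counts)
value 3/5: 5 assignments
value 2/5: 7 assignments
value 1/5: 9 assignments
value 0: 11 assignments
So 4 of the 36 assignments meet the threshold.

4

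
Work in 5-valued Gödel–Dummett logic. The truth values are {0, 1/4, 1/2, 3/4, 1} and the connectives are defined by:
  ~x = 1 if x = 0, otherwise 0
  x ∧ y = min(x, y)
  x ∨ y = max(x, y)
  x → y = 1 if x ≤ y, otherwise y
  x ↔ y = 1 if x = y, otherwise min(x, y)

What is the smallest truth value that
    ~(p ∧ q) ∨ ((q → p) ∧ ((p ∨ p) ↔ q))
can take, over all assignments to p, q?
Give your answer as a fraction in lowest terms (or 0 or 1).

1/4

Take p = 1/4, q = 1/2:
p ∧ q = 1/4 ∧ 1/2 = 1/4
~(p ∧ q) = ~1/4 = 0
q → p = 1/2 → 1/4 = 1/4
p ∨ p = 1/4 ∨ 1/4 = 1/4
(p ∨ p) ↔ q = 1/4 ↔ 1/2 = 1/4
(q → p) ∧ ((p ∨ p) ↔ q) = 1/4 ∧ 1/4 = 1/4
~(p ∧ q) ∨ ((q → p) ∧ ((p ∨ p) ↔ q)) = 0 ∨ 1/4 = 1/4
No assignment yields a value below 1/4, so this is the minimum.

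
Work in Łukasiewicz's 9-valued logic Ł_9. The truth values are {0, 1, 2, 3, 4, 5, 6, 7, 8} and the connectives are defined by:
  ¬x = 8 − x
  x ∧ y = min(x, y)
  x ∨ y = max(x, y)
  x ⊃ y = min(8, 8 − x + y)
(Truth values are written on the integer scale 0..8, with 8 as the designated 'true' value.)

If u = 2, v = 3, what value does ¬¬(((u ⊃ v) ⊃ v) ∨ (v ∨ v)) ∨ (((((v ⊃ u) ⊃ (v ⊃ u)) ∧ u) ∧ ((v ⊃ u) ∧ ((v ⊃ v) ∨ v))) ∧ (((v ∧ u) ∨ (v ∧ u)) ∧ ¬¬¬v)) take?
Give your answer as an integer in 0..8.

3

u ⊃ v = 2 ⊃ 3 = 8
(u ⊃ v) ⊃ v = 8 ⊃ 3 = 3
v ∨ v = 3 ∨ 3 = 3
((u ⊃ v) ⊃ v) ∨ (v ∨ v) = 3 ∨ 3 = 3
¬(((u ⊃ v) ⊃ v) ∨ (v ∨ v)) = ¬3 = 5
¬¬(((u ⊃ v) ⊃ v) ∨ (v ∨ v)) = ¬5 = 3
v ⊃ u = 3 ⊃ 2 = 7
v ⊃ u = 3 ⊃ 2 = 7
(v ⊃ u) ⊃ (v ⊃ u) = 7 ⊃ 7 = 8
((v ⊃ u) ⊃ (v ⊃ u)) ∧ u = 8 ∧ 2 = 2
v ⊃ u = 3 ⊃ 2 = 7
v ⊃ v = 3 ⊃ 3 = 8
(v ⊃ v) ∨ v = 8 ∨ 3 = 8
(v ⊃ u) ∧ ((v ⊃ v) ∨ v) = 7 ∧ 8 = 7
(((v ⊃ u) ⊃ (v ⊃ u)) ∧ u) ∧ ((v ⊃ u) ∧ ((v ⊃ v) ∨ v)) = 2 ∧ 7 = 2
v ∧ u = 3 ∧ 2 = 2
v ∧ u = 3 ∧ 2 = 2
(v ∧ u) ∨ (v ∧ u) = 2 ∨ 2 = 2
¬v = ¬3 = 5
¬¬v = ¬5 = 3
¬¬¬v = ¬3 = 5
((v ∧ u) ∨ (v ∧ u)) ∧ ¬¬¬v = 2 ∧ 5 = 2
((((v ⊃ u) ⊃ (v ⊃ u)) ∧ u) ∧ ((v ⊃ u) ∧ ((v ⊃ v) ∨ v))) ∧ (((v ∧ u) ∨ (v ∧ u)) ∧ ¬¬¬v) = 2 ∧ 2 = 2
¬¬(((u ⊃ v) ⊃ v) ∨ (v ∨ v)) ∨ (((((v ⊃ u) ⊃ (v ⊃ u)) ∧ u) ∧ ((v ⊃ u) ∧ ((v ⊃ v) ∨ v))) ∧ (((v ∧ u) ∨ (v ∧ u)) ∧ ¬¬¬v)) = 3 ∨ 2 = 3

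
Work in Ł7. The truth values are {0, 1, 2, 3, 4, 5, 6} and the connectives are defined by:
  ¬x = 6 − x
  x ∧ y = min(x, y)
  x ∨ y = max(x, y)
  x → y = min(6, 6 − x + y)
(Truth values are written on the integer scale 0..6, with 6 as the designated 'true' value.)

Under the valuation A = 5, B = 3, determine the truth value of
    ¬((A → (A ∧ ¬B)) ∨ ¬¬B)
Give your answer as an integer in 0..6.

¬B = ¬3 = 3
A ∧ ¬B = 5 ∧ 3 = 3
A → (A ∧ ¬B) = 5 → 3 = 4
¬B = ¬3 = 3
¬¬B = ¬3 = 3
(A → (A ∧ ¬B)) ∨ ¬¬B = 4 ∨ 3 = 4
¬((A → (A ∧ ¬B)) ∨ ¬¬B) = ¬4 = 2

2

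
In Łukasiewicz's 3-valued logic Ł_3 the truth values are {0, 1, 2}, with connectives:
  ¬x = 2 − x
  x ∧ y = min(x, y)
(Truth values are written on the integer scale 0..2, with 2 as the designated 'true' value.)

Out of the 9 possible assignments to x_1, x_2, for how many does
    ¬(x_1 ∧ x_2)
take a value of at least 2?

5

x_1 = 0, x_2 = 0 ↦ 2  ≥
x_1 = 0, x_2 = 1 ↦ 2  ≥
x_1 = 0, x_2 = 2 ↦ 2  ≥
x_1 = 1, x_2 = 0 ↦ 2  ≥
x_1 = 1, x_2 = 1 ↦ 1  <
x_1 = 1, x_2 = 2 ↦ 1  <
x_1 = 2, x_2 = 0 ↦ 2  ≥
x_1 = 2, x_2 = 1 ↦ 1  <
x_1 = 2, x_2 = 2 ↦ 0  <
So 5 of the 9 assignments meet the threshold.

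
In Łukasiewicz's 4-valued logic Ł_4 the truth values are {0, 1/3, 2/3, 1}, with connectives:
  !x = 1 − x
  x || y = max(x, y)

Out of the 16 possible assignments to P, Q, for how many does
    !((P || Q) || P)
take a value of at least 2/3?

4

P = 0, Q = 0 ↦ 1  ≥
P = 0, Q = 1/3 ↦ 2/3  ≥
P = 0, Q = 2/3 ↦ 1/3  <
P = 0, Q = 1 ↦ 0  <
P = 1/3, Q = 0 ↦ 2/3  ≥
P = 1/3, Q = 1/3 ↦ 2/3  ≥
P = 1/3, Q = 2/3 ↦ 1/3  <
P = 1/3, Q = 1 ↦ 0  <
P = 2/3, Q = 0 ↦ 1/3  <
P = 2/3, Q = 1/3 ↦ 1/3  <
P = 2/3, Q = 2/3 ↦ 1/3  <
P = 2/3, Q = 1 ↦ 0  <
P = 1, Q = 0 ↦ 0  <
P = 1, Q = 1/3 ↦ 0  <
P = 1, Q = 2/3 ↦ 0  <
P = 1, Q = 1 ↦ 0  <
So 4 of the 16 assignments meet the threshold.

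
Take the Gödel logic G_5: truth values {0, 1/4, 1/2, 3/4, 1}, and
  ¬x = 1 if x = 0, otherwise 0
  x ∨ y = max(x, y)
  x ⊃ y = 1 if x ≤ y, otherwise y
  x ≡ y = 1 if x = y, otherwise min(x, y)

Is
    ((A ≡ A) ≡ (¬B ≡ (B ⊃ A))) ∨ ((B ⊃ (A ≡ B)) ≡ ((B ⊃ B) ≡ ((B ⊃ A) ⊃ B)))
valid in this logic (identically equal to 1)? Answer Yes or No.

No

Counterexample: take A = 1/4, B = 1/4.
A ≡ A = 1/4 ≡ 1/4 = 1
¬B = ¬1/4 = 0
B ⊃ A = 1/4 ⊃ 1/4 = 1
¬B ≡ (B ⊃ A) = 0 ≡ 1 = 0
(A ≡ A) ≡ (¬B ≡ (B ⊃ A)) = 1 ≡ 0 = 0
A ≡ B = 1/4 ≡ 1/4 = 1
B ⊃ (A ≡ B) = 1/4 ⊃ 1 = 1
B ⊃ B = 1/4 ⊃ 1/4 = 1
B ⊃ A = 1/4 ⊃ 1/4 = 1
(B ⊃ A) ⊃ B = 1 ⊃ 1/4 = 1/4
(B ⊃ B) ≡ ((B ⊃ A) ⊃ B) = 1 ≡ 1/4 = 1/4
(B ⊃ (A ≡ B)) ≡ ((B ⊃ B) ≡ ((B ⊃ A) ⊃ B)) = 1 ≡ 1/4 = 1/4
((A ≡ A) ≡ (¬B ≡ (B ⊃ A))) ∨ ((B ⊃ (A ≡ B)) ≡ ((B ⊃ B) ≡ ((B ⊃ A) ⊃ B))) = 0 ∨ 1/4 = 1/4
This gives 1/4 ≠ 1.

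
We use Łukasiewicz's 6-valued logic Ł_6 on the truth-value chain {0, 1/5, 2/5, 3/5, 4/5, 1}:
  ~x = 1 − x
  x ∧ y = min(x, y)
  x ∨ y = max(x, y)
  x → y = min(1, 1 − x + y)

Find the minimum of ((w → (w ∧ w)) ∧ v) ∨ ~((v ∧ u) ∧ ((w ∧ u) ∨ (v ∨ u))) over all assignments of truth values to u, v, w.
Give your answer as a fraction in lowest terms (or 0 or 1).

Take u = 2/5, v = 2/5, w = 0:
w ∧ w = 0 ∧ 0 = 0
w → (w ∧ w) = 0 → 0 = 1
(w → (w ∧ w)) ∧ v = 1 ∧ 2/5 = 2/5
v ∧ u = 2/5 ∧ 2/5 = 2/5
w ∧ u = 0 ∧ 2/5 = 0
v ∨ u = 2/5 ∨ 2/5 = 2/5
(w ∧ u) ∨ (v ∨ u) = 0 ∨ 2/5 = 2/5
(v ∧ u) ∧ ((w ∧ u) ∨ (v ∨ u)) = 2/5 ∧ 2/5 = 2/5
~((v ∧ u) ∧ ((w ∧ u) ∨ (v ∨ u))) = ~2/5 = 3/5
((w → (w ∧ w)) ∧ v) ∨ ~((v ∧ u) ∧ ((w ∧ u) ∨ (v ∨ u))) = 2/5 ∨ 3/5 = 3/5
No assignment yields a value below 3/5, so this is the minimum.

3/5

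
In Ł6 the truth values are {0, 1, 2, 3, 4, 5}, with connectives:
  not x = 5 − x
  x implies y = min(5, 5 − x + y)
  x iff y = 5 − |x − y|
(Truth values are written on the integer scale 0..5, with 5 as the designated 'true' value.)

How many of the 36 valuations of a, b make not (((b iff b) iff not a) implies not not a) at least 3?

12

value 5: 6 assignments (counts)
value 3: 6 assignments (counts)
value 1: 6 assignments
value 0: 18 assignments
So 12 of the 36 assignments meet the threshold.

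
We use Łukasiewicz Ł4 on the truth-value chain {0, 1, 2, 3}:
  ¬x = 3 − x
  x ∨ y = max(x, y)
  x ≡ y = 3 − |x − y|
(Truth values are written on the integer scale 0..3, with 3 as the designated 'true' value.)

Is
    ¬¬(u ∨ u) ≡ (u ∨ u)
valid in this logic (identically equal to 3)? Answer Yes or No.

u = 0 ↦ 3
u = 1 ↦ 3
u = 2 ↦ 3
u = 3 ↦ 3
Every assignment gives a value ≥ 3.

Yes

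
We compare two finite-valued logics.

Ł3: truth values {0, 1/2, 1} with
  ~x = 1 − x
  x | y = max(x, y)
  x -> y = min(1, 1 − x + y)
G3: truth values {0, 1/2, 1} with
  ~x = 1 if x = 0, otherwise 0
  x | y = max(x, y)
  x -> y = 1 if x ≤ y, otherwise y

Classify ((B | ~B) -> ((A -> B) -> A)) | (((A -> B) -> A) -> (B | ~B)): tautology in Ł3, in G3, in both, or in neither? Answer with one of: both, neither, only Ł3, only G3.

both

In Ł3: every assignment gives 1 — tautology.
In G3: every assignment gives 1 — tautology.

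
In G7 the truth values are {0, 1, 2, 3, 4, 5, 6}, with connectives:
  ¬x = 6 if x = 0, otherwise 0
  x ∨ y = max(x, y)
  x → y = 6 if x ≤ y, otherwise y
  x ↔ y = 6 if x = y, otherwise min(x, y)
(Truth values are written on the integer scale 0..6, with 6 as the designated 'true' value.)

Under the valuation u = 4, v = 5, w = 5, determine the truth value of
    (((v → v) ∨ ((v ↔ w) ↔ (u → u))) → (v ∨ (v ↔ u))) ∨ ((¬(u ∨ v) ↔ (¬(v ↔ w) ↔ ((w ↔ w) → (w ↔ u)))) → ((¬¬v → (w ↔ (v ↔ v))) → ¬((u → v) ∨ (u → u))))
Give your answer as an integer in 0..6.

v → v = 5 → 5 = 6
v ↔ w = 5 ↔ 5 = 6
u → u = 4 → 4 = 6
(v ↔ w) ↔ (u → u) = 6 ↔ 6 = 6
(v → v) ∨ ((v ↔ w) ↔ (u → u)) = 6 ∨ 6 = 6
v ↔ u = 5 ↔ 4 = 4
v ∨ (v ↔ u) = 5 ∨ 4 = 5
((v → v) ∨ ((v ↔ w) ↔ (u → u))) → (v ∨ (v ↔ u)) = 6 → 5 = 5
u ∨ v = 4 ∨ 5 = 5
¬(u ∨ v) = ¬5 = 0
v ↔ w = 5 ↔ 5 = 6
¬(v ↔ w) = ¬6 = 0
w ↔ w = 5 ↔ 5 = 6
w ↔ u = 5 ↔ 4 = 4
(w ↔ w) → (w ↔ u) = 6 → 4 = 4
¬(v ↔ w) ↔ ((w ↔ w) → (w ↔ u)) = 0 ↔ 4 = 0
¬(u ∨ v) ↔ (¬(v ↔ w) ↔ ((w ↔ w) → (w ↔ u))) = 0 ↔ 0 = 6
¬v = ¬5 = 0
¬¬v = ¬0 = 6
v ↔ v = 5 ↔ 5 = 6
w ↔ (v ↔ v) = 5 ↔ 6 = 5
¬¬v → (w ↔ (v ↔ v)) = 6 → 5 = 5
u → v = 4 → 5 = 6
u → u = 4 → 4 = 6
(u → v) ∨ (u → u) = 6 ∨ 6 = 6
¬((u → v) ∨ (u → u)) = ¬6 = 0
(¬¬v → (w ↔ (v ↔ v))) → ¬((u → v) ∨ (u → u)) = 5 → 0 = 0
(¬(u ∨ v) ↔ (¬(v ↔ w) ↔ ((w ↔ w) → (w ↔ u)))) → ((¬¬v → (w ↔ (v ↔ v))) → ¬((u → v) ∨ (u → u))) = 6 → 0 = 0
(((v → v) ∨ ((v ↔ w) ↔ (u → u))) → (v ∨ (v ↔ u))) ∨ ((¬(u ∨ v) ↔ (¬(v ↔ w) ↔ ((w ↔ w) → (w ↔ u)))) → ((¬¬v → (w ↔ (v ↔ v))) → ¬((u → v) ∨ (u → u)))) = 5 ∨ 0 = 5

5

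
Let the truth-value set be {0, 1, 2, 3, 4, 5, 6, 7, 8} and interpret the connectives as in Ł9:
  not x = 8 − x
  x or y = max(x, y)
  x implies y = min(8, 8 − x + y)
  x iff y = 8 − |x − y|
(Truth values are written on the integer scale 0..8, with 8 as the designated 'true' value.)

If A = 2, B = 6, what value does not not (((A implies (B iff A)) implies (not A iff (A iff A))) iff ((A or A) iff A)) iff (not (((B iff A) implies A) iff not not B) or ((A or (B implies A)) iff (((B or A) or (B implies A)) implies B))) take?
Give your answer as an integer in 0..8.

6

B iff A = 6 iff 2 = 4
A implies (B iff A) = 2 implies 4 = 8
not A = not 2 = 6
A iff A = 2 iff 2 = 8
not A iff (A iff A) = 6 iff 8 = 6
(A implies (B iff A)) implies (not A iff (A iff A)) = 8 implies 6 = 6
A or A = 2 or 2 = 2
(A or A) iff A = 2 iff 2 = 8
((A implies (B iff A)) implies (not A iff (A iff A))) iff ((A or A) iff A) = 6 iff 8 = 6
not (((A implies (B iff A)) implies (not A iff (A iff A))) iff ((A or A) iff A)) = not 6 = 2
not not (((A implies (B iff A)) implies (not A iff (A iff A))) iff ((A or A) iff A)) = not 2 = 6
B iff A = 6 iff 2 = 4
(B iff A) implies A = 4 implies 2 = 6
not B = not 6 = 2
not not B = not 2 = 6
((B iff A) implies A) iff not not B = 6 iff 6 = 8
not (((B iff A) implies A) iff not not B) = not 8 = 0
B implies A = 6 implies 2 = 4
A or (B implies A) = 2 or 4 = 4
B or A = 6 or 2 = 6
B implies A = 6 implies 2 = 4
(B or A) or (B implies A) = 6 or 4 = 6
((B or A) or (B implies A)) implies B = 6 implies 6 = 8
(A or (B implies A)) iff (((B or A) or (B implies A)) implies B) = 4 iff 8 = 4
not (((B iff A) implies A) iff not not B) or ((A or (B implies A)) iff (((B or A) or (B implies A)) implies B)) = 0 or 4 = 4
not not (((A implies (B iff A)) implies (not A iff (A iff A))) iff ((A or A) iff A)) iff (not (((B iff A) implies A) iff not not B) or ((A or (B implies A)) iff (((B or A) or (B implies A)) implies B))) = 6 iff 4 = 6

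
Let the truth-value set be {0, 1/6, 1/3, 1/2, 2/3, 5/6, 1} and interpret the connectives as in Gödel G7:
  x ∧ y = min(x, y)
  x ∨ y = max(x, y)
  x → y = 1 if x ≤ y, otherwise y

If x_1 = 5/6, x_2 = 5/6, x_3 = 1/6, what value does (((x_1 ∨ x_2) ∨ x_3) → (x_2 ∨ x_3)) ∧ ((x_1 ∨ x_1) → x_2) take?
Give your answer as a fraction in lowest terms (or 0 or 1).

1

x_1 ∨ x_2 = 5/6 ∨ 5/6 = 5/6
(x_1 ∨ x_2) ∨ x_3 = 5/6 ∨ 1/6 = 5/6
x_2 ∨ x_3 = 5/6 ∨ 1/6 = 5/6
((x_1 ∨ x_2) ∨ x_3) → (x_2 ∨ x_3) = 5/6 → 5/6 = 1
x_1 ∨ x_1 = 5/6 ∨ 5/6 = 5/6
(x_1 ∨ x_1) → x_2 = 5/6 → 5/6 = 1
(((x_1 ∨ x_2) ∨ x_3) → (x_2 ∨ x_3)) ∧ ((x_1 ∨ x_1) → x_2) = 1 ∧ 1 = 1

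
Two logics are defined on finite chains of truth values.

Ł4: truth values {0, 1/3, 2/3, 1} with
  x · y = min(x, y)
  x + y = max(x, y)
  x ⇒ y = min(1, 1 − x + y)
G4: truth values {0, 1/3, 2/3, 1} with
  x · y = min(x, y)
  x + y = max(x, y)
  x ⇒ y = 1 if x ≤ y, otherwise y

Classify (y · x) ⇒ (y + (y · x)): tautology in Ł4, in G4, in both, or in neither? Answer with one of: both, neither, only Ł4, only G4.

In Ł4: every assignment gives 1 — tautology.
In G4: every assignment gives 1 — tautology.

both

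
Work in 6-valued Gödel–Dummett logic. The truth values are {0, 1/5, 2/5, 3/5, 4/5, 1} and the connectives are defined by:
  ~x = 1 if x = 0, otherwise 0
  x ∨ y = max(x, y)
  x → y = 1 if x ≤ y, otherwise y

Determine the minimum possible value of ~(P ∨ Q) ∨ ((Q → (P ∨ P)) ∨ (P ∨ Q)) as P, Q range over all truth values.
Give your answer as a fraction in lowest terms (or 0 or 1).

Take P = 0, Q = 1/5:
P ∨ Q = 0 ∨ 1/5 = 1/5
~(P ∨ Q) = ~1/5 = 0
P ∨ P = 0 ∨ 0 = 0
Q → (P ∨ P) = 1/5 → 0 = 0
P ∨ Q = 0 ∨ 1/5 = 1/5
(Q → (P ∨ P)) ∨ (P ∨ Q) = 0 ∨ 1/5 = 1/5
~(P ∨ Q) ∨ ((Q → (P ∨ P)) ∨ (P ∨ Q)) = 0 ∨ 1/5 = 1/5
No assignment yields a value below 1/5, so this is the minimum.

1/5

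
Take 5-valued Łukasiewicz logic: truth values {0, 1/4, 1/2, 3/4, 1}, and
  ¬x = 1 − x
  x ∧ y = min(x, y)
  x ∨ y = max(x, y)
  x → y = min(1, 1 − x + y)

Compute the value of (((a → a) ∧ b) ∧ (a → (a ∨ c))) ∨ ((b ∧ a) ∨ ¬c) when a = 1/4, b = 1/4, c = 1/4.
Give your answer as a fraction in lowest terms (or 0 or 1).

3/4

a → a = 1/4 → 1/4 = 1
(a → a) ∧ b = 1 ∧ 1/4 = 1/4
a ∨ c = 1/4 ∨ 1/4 = 1/4
a → (a ∨ c) = 1/4 → 1/4 = 1
((a → a) ∧ b) ∧ (a → (a ∨ c)) = 1/4 ∧ 1 = 1/4
b ∧ a = 1/4 ∧ 1/4 = 1/4
¬c = ¬1/4 = 3/4
(b ∧ a) ∨ ¬c = 1/4 ∨ 3/4 = 3/4
(((a → a) ∧ b) ∧ (a → (a ∨ c))) ∨ ((b ∧ a) ∨ ¬c) = 1/4 ∨ 3/4 = 3/4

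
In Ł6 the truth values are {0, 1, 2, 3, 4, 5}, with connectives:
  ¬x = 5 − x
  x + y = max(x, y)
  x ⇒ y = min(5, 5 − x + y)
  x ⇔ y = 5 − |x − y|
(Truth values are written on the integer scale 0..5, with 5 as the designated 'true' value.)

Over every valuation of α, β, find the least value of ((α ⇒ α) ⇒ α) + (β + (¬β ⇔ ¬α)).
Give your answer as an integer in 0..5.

3

Take α = 0, β = 2:
α ⇒ α = 0 ⇒ 0 = 5
(α ⇒ α) ⇒ α = 5 ⇒ 0 = 0
¬β = ¬2 = 3
¬α = ¬0 = 5
¬β ⇔ ¬α = 3 ⇔ 5 = 3
β + (¬β ⇔ ¬α) = 2 + 3 = 3
((α ⇒ α) ⇒ α) + (β + (¬β ⇔ ¬α)) = 0 + 3 = 3
No assignment yields a value below 3, so this is the minimum.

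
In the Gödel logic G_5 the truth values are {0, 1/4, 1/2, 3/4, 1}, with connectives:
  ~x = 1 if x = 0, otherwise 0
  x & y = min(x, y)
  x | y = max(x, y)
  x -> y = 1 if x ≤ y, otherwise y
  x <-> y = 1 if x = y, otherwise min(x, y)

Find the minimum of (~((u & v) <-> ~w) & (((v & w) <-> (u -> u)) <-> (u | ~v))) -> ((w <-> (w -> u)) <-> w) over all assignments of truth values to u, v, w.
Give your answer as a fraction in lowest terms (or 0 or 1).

1/4

Take u = 1/4, v = 1/4, w = 1/2:
u & v = 1/4 & 1/4 = 1/4
~w = ~1/2 = 0
(u & v) <-> ~w = 1/4 <-> 0 = 0
~((u & v) <-> ~w) = ~0 = 1
v & w = 1/4 & 1/2 = 1/4
u -> u = 1/4 -> 1/4 = 1
(v & w) <-> (u -> u) = 1/4 <-> 1 = 1/4
~v = ~1/4 = 0
u | ~v = 1/4 | 0 = 1/4
((v & w) <-> (u -> u)) <-> (u | ~v) = 1/4 <-> 1/4 = 1
~((u & v) <-> ~w) & (((v & w) <-> (u -> u)) <-> (u | ~v)) = 1 & 1 = 1
w -> u = 1/2 -> 1/4 = 1/4
w <-> (w -> u) = 1/2 <-> 1/4 = 1/4
(w <-> (w -> u)) <-> w = 1/4 <-> 1/2 = 1/4
(~((u & v) <-> ~w) & (((v & w) <-> (u -> u)) <-> (u | ~v))) -> ((w <-> (w -> u)) <-> w) = 1 -> 1/4 = 1/4
No assignment yields a value below 1/4, so this is the minimum.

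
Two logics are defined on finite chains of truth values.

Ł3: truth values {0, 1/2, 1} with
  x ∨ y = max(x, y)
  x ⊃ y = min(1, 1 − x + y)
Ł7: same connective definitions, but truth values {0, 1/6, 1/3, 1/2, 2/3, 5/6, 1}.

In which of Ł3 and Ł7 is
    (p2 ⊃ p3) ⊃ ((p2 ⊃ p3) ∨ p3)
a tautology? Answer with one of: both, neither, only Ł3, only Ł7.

both

In Ł3: every assignment gives 1 — tautology.
In Ł7: every assignment gives 1 — tautology.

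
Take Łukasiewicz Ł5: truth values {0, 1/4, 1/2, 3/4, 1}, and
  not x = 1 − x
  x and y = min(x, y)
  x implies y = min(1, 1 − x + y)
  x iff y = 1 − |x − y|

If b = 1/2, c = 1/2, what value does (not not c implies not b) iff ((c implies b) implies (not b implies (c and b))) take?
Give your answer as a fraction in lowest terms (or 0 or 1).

not c = not 1/2 = 1/2
not not c = not 1/2 = 1/2
not b = not 1/2 = 1/2
not not c implies not b = 1/2 implies 1/2 = 1
c implies b = 1/2 implies 1/2 = 1
not b = not 1/2 = 1/2
c and b = 1/2 and 1/2 = 1/2
not b implies (c and b) = 1/2 implies 1/2 = 1
(c implies b) implies (not b implies (c and b)) = 1 implies 1 = 1
(not not c implies not b) iff ((c implies b) implies (not b implies (c and b))) = 1 iff 1 = 1

1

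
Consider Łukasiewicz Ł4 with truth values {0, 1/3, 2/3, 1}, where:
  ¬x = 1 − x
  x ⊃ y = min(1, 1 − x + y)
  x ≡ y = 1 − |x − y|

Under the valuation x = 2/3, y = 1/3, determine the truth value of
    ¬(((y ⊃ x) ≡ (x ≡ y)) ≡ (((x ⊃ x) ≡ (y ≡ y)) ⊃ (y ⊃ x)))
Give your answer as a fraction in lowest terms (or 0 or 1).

y ⊃ x = 1/3 ⊃ 2/3 = 1
x ≡ y = 2/3 ≡ 1/3 = 2/3
(y ⊃ x) ≡ (x ≡ y) = 1 ≡ 2/3 = 2/3
x ⊃ x = 2/3 ⊃ 2/3 = 1
y ≡ y = 1/3 ≡ 1/3 = 1
(x ⊃ x) ≡ (y ≡ y) = 1 ≡ 1 = 1
y ⊃ x = 1/3 ⊃ 2/3 = 1
((x ⊃ x) ≡ (y ≡ y)) ⊃ (y ⊃ x) = 1 ⊃ 1 = 1
((y ⊃ x) ≡ (x ≡ y)) ≡ (((x ⊃ x) ≡ (y ≡ y)) ⊃ (y ⊃ x)) = 2/3 ≡ 1 = 2/3
¬(((y ⊃ x) ≡ (x ≡ y)) ≡ (((x ⊃ x) ≡ (y ≡ y)) ⊃ (y ⊃ x))) = ¬2/3 = 1/3

1/3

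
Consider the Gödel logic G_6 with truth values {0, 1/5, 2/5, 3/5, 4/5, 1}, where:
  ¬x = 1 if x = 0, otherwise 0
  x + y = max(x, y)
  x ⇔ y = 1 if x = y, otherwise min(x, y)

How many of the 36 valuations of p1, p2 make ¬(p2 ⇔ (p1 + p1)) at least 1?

10

value 1: 10 assignments (counts)
value 0: 26 assignments
So 10 of the 36 assignments meet the threshold.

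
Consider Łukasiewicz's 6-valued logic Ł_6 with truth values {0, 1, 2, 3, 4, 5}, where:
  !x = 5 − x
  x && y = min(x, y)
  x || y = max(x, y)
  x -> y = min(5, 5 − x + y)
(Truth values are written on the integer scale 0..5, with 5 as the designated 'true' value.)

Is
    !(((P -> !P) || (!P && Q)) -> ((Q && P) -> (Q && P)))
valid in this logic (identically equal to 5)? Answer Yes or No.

No

Counterexample: take P = 0, Q = 0.
!P = !0 = 5
P -> !P = 0 -> 5 = 5
!P = !0 = 5
!P && Q = 5 && 0 = 0
(P -> !P) || (!P && Q) = 5 || 0 = 5
Q && P = 0 && 0 = 0
Q && P = 0 && 0 = 0
(Q && P) -> (Q && P) = 0 -> 0 = 5
((P -> !P) || (!P && Q)) -> ((Q && P) -> (Q && P)) = 5 -> 5 = 5
!(((P -> !P) || (!P && Q)) -> ((Q && P) -> (Q && P))) = !5 = 0
This gives 0 ≠ 5.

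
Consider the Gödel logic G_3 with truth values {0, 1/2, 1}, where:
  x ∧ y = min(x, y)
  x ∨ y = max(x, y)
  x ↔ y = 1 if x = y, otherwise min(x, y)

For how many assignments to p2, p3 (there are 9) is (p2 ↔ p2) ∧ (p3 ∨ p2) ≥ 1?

p2 = 0, p3 = 0 ↦ 0  <
p2 = 0, p3 = 1/2 ↦ 1/2  <
p2 = 0, p3 = 1 ↦ 1  ≥
p2 = 1/2, p3 = 0 ↦ 1/2  <
p2 = 1/2, p3 = 1/2 ↦ 1/2  <
p2 = 1/2, p3 = 1 ↦ 1  ≥
p2 = 1, p3 = 0 ↦ 1  ≥
p2 = 1, p3 = 1/2 ↦ 1  ≥
p2 = 1, p3 = 1 ↦ 1  ≥
So 5 of the 9 assignments meet the threshold.

5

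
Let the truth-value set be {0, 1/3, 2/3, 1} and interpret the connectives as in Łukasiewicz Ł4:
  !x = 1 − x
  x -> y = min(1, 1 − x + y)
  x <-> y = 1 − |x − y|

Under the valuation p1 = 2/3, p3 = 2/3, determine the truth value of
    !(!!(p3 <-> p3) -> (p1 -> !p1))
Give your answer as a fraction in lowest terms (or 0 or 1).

1/3

p3 <-> p3 = 2/3 <-> 2/3 = 1
!(p3 <-> p3) = !1 = 0
!!(p3 <-> p3) = !0 = 1
!p1 = !2/3 = 1/3
p1 -> !p1 = 2/3 -> 1/3 = 2/3
!!(p3 <-> p3) -> (p1 -> !p1) = 1 -> 2/3 = 2/3
!(!!(p3 <-> p3) -> (p1 -> !p1)) = !2/3 = 1/3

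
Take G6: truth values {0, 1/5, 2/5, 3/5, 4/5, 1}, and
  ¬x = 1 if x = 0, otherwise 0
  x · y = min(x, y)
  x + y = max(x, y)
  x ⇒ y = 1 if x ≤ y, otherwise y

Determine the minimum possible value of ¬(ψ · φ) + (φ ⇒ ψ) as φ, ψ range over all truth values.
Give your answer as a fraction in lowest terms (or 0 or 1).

1/5

Take φ = 2/5, ψ = 1/5:
ψ · φ = 1/5 · 2/5 = 1/5
¬(ψ · φ) = ¬1/5 = 0
φ ⇒ ψ = 2/5 ⇒ 1/5 = 1/5
¬(ψ · φ) + (φ ⇒ ψ) = 0 + 1/5 = 1/5
No assignment yields a value below 1/5, so this is the minimum.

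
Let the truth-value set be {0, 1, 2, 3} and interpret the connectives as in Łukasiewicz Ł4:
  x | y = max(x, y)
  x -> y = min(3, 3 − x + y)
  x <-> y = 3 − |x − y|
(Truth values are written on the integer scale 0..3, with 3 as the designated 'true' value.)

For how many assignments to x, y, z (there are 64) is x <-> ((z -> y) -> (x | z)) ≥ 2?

49

value 3: 36 assignments (counts)
value 2: 13 assignments (counts)
value 1: 9 assignments
value 0: 6 assignments
So 49 of the 64 assignments meet the threshold.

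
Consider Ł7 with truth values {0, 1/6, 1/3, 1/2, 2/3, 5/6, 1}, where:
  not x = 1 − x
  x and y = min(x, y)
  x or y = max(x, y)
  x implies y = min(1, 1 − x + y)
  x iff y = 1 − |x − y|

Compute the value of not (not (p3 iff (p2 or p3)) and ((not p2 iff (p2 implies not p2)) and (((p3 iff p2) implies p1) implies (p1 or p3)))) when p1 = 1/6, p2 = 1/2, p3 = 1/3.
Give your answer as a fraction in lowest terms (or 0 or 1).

p2 or p3 = 1/2 or 1/3 = 1/2
p3 iff (p2 or p3) = 1/3 iff 1/2 = 5/6
not (p3 iff (p2 or p3)) = not 5/6 = 1/6
not p2 = not 1/2 = 1/2
not p2 = not 1/2 = 1/2
p2 implies not p2 = 1/2 implies 1/2 = 1
not p2 iff (p2 implies not p2) = 1/2 iff 1 = 1/2
p3 iff p2 = 1/3 iff 1/2 = 5/6
(p3 iff p2) implies p1 = 5/6 implies 1/6 = 1/3
p1 or p3 = 1/6 or 1/3 = 1/3
((p3 iff p2) implies p1) implies (p1 or p3) = 1/3 implies 1/3 = 1
(not p2 iff (p2 implies not p2)) and (((p3 iff p2) implies p1) implies (p1 or p3)) = 1/2 and 1 = 1/2
not (p3 iff (p2 or p3)) and ((not p2 iff (p2 implies not p2)) and (((p3 iff p2) implies p1) implies (p1 or p3))) = 1/6 and 1/2 = 1/6
not (not (p3 iff (p2 or p3)) and ((not p2 iff (p2 implies not p2)) and (((p3 iff p2) implies p1) implies (p1 or p3)))) = not 1/6 = 5/6

5/6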